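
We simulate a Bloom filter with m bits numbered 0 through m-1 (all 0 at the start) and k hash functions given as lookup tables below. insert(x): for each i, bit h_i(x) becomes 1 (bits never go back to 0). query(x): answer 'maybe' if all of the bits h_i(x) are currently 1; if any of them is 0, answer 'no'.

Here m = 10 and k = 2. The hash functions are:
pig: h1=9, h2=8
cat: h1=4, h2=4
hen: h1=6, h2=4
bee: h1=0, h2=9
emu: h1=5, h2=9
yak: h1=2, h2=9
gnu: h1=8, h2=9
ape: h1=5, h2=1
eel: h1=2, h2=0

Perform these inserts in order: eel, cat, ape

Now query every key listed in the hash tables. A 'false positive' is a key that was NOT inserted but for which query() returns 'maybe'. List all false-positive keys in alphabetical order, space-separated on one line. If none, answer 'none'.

Start: bits=0000000000
After insert 'eel': sets bits 0 2 -> bits=1010000000
After insert 'cat': sets bits 4 -> bits=1010100000
After insert 'ape': sets bits 1 5 -> bits=1110110000
Not inserted: bee emu gnu hen pig yak — query each against bits=1110110000:
query bee: checks bit0=1, bit9=0 (has a 0) -> no => not a false positive
query emu: checks bit5=1, bit9=0 (has a 0) -> no => not a false positive
query gnu: checks bit8=0, bit9=0 (has a 0) -> no => not a false positive
query hen: checks bit4=1, bit6=0 (has a 0) -> no => not a false positive
query pig: checks bit8=0, bit9=0 (has a 0) -> no => not a false positive
query yak: checks bit2=1, bit9=0 (has a 0) -> no => not a false positive
False positives (alphabetical): none

Answer: none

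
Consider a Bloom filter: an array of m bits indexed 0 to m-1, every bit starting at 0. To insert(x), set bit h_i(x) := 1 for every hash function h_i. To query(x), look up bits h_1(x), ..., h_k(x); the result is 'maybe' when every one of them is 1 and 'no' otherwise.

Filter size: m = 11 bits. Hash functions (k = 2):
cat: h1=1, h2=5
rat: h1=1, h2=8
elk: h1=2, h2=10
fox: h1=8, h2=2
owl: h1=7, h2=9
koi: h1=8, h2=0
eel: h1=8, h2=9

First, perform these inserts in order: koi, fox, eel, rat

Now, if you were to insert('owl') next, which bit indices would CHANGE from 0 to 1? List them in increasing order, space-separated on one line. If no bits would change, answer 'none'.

Answer: 7

Derivation:
Start: bits=00000000000
After insert 'koi': sets bits 0 8 -> bits=10000000100
After insert 'fox': sets bits 2 8 -> bits=10100000100
After insert 'eel': sets bits 8 9 -> bits=10100000110
After insert 'rat': sets bits 1 8 -> bits=11100000110
insert 'owl' would touch bits 7 9; currently bit7=0, bit9=1
Bits that are 0 among those (would change 0->1): 7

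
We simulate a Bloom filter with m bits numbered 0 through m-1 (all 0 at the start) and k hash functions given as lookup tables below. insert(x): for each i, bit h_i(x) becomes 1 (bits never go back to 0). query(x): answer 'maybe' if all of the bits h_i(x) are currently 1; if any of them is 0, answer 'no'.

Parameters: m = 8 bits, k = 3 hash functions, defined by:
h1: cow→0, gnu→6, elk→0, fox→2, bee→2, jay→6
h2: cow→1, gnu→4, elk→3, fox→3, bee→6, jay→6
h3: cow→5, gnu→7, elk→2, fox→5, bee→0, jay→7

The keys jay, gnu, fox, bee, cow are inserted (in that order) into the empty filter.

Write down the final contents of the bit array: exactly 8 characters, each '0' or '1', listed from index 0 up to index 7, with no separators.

Answer: 11111111

Derivation:
Start: bits=00000000
After insert 'jay': sets bits 6 7 -> bits=00000011
After insert 'gnu': sets bits 4 6 7 -> bits=00001011
After insert 'fox': sets bits 2 3 5 -> bits=00111111
After insert 'bee': sets bits 0 2 6 -> bits=10111111
After insert 'cow': sets bits 0 1 5 -> bits=11111111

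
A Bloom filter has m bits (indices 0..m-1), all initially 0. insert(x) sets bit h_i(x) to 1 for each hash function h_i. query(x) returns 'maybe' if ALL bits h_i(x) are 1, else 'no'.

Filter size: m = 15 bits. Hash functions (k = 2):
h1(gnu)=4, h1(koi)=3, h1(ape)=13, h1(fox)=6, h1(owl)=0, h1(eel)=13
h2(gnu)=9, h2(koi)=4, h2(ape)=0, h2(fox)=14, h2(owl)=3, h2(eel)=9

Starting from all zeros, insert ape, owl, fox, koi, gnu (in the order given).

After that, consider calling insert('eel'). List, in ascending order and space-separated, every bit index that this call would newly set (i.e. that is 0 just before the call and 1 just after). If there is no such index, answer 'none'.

Answer: none

Derivation:
Start: bits=000000000000000
After insert 'ape': sets bits 0 13 -> bits=100000000000010
After insert 'owl': sets bits 0 3 -> bits=100100000000010
After insert 'fox': sets bits 6 14 -> bits=100100100000011
After insert 'koi': sets bits 3 4 -> bits=100110100000011
After insert 'gnu': sets bits 4 9 -> bits=100110100100011
insert 'eel' would touch bits 9 13; currently bit9=1, bit13=1
Bits that are 0 among those (would change 0->1): none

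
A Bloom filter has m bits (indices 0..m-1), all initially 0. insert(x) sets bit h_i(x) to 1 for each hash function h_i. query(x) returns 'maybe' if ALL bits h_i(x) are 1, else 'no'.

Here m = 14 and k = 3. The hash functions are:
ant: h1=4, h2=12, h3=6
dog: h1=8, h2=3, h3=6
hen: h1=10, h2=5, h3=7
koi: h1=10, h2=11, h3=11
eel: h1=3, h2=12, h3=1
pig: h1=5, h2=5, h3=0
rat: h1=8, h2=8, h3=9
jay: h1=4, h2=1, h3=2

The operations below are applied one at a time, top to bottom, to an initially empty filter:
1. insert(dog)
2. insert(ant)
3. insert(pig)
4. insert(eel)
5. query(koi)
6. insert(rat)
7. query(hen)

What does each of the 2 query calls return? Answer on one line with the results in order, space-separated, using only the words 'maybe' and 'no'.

Start: bits=00000000000000
Op 1: insert dog -> sets bits 3 6 8 -> bits=00010010100000
Op 2: insert ant -> sets bits 4 6 12 -> bits=00011010100010
Op 3: insert pig -> sets bits 0 5 -> bits=10011110100010
Op 4: insert eel -> sets bits 1 3 12 -> bits=11011110100010
Op 5: query koi -> checks bit10=0, bit11=0 (has a 0) -> no
Op 6: insert rat -> sets bits 8 9 -> bits=11011110110010
Op 7: query hen -> checks bit5=1, bit7=0, bit10=0 (has a 0) -> no
Query results in order: no no

Answer: no no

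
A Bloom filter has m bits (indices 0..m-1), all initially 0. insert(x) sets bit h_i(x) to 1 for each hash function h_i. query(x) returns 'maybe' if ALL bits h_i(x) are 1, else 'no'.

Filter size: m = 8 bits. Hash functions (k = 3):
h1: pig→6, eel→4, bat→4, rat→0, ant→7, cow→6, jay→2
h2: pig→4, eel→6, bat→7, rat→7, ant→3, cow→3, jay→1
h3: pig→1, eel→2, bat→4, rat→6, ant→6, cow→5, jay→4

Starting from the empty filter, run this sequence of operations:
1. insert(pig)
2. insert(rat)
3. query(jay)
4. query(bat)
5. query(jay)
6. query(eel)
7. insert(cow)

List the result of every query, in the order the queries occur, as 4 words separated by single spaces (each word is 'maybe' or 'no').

Answer: no maybe no no

Derivation:
Start: bits=00000000
Op 1: insert pig -> sets bits 1 4 6 -> bits=01001010
Op 2: insert rat -> sets bits 0 6 7 -> bits=11001011
Op 3: query jay -> checks bit1=1, bit2=0, bit4=1 (has a 0) -> no
Op 4: query bat -> checks bit4=1, bit7=1 (all 1) -> maybe
Op 5: query jay -> checks bit1=1, bit2=0, bit4=1 (has a 0) -> no
Op 6: query eel -> checks bit2=0, bit4=1, bit6=1 (has a 0) -> no
Op 7: insert cow -> sets bits 3 5 6 -> bits=11011111
Query results in order: no maybe no no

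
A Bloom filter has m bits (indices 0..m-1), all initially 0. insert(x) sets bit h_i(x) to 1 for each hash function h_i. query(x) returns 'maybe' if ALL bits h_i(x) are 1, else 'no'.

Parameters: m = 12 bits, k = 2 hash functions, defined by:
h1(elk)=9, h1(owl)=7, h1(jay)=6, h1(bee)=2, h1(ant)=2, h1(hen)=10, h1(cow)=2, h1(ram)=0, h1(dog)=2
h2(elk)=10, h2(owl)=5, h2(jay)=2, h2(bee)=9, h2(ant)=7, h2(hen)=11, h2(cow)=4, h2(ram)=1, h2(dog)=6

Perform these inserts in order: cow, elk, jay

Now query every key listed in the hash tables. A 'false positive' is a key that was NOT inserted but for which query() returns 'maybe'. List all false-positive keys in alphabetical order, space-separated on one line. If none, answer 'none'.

Answer: bee dog

Derivation:
Start: bits=000000000000
After insert 'cow': sets bits 2 4 -> bits=001010000000
After insert 'elk': sets bits 9 10 -> bits=001010000110
After insert 'jay': sets bits 2 6 -> bits=001010100110
Not inserted: ant bee dog hen owl ram — query each against bits=001010100110:
query ant: checks bit2=1, bit7=0 (has a 0) -> no => not a false positive
query bee: checks bit2=1, bit9=1 (all 1) -> maybe => FALSE POSITIVE
query dog: checks bit2=1, bit6=1 (all 1) -> maybe => FALSE POSITIVE
query hen: checks bit10=1, bit11=0 (has a 0) -> no => not a false positive
query owl: checks bit5=0, bit7=0 (has a 0) -> no => not a false positive
query ram: checks bit0=0, bit1=0 (has a 0) -> no => not a false positive
False positives (alphabetical): bee dog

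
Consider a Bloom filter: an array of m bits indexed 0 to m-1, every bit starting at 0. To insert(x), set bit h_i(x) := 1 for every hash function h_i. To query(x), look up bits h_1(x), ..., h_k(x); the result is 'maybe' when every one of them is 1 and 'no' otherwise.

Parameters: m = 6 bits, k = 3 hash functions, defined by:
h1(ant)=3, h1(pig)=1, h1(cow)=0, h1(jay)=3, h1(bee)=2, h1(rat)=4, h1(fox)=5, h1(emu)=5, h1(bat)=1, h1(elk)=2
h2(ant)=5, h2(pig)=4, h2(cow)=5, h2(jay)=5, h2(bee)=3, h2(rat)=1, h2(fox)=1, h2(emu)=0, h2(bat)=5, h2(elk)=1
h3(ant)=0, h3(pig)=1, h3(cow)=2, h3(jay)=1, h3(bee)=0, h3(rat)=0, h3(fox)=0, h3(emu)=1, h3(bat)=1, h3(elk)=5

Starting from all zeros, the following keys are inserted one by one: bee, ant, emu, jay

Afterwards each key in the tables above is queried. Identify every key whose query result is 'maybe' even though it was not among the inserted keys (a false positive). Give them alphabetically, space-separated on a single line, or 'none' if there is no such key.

Start: bits=000000
After insert 'bee': sets bits 0 2 3 -> bits=101100
After insert 'ant': sets bits 0 3 5 -> bits=101101
After insert 'emu': sets bits 0 1 5 -> bits=111101
After insert 'jay': sets bits 1 3 5 -> bits=111101
Not inserted: bat cow elk fox pig rat — query each against bits=111101:
query bat: checks bit1=1, bit5=1 (all 1) -> maybe => FALSE POSITIVE
query cow: checks bit0=1, bit2=1, bit5=1 (all 1) -> maybe => FALSE POSITIVE
query elk: checks bit1=1, bit2=1, bit5=1 (all 1) -> maybe => FALSE POSITIVE
query fox: checks bit0=1, bit1=1, bit5=1 (all 1) -> maybe => FALSE POSITIVE
query pig: checks bit1=1, bit4=0 (has a 0) -> no => not a false positive
query rat: checks bit0=1, bit1=1, bit4=0 (has a 0) -> no => not a false positive
False positives (alphabetical): bat cow elk fox

Answer: bat cow elk fox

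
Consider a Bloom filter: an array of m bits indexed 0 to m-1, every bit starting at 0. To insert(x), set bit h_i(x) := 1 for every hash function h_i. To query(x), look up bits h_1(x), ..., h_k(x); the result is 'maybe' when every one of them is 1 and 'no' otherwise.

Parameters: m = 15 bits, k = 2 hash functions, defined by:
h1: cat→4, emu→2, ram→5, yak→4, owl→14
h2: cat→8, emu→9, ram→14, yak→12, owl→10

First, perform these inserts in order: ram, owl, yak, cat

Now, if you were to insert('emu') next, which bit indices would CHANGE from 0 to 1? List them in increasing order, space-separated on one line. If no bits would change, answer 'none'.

Answer: 2 9

Derivation:
Start: bits=000000000000000
After insert 'ram': sets bits 5 14 -> bits=000001000000001
After insert 'owl': sets bits 10 14 -> bits=000001000010001
After insert 'yak': sets bits 4 12 -> bits=000011000010101
After insert 'cat': sets bits 4 8 -> bits=000011001010101
insert 'emu' would touch bits 2 9; currently bit2=0, bit9=0
Bits that are 0 among those (would change 0->1): 2 9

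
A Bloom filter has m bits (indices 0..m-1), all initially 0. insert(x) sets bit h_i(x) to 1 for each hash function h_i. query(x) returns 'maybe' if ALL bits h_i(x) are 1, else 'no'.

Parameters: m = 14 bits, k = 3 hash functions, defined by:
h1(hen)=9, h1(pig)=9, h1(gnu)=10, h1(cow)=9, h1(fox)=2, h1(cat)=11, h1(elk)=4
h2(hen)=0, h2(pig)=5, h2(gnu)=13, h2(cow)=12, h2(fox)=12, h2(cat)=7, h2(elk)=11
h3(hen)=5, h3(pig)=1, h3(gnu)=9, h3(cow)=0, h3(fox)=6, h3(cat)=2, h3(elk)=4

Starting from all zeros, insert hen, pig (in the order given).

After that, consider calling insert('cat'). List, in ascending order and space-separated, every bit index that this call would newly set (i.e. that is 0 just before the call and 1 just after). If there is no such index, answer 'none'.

Answer: 2 7 11

Derivation:
Start: bits=00000000000000
After insert 'hen': sets bits 0 5 9 -> bits=10000100010000
After insert 'pig': sets bits 1 5 9 -> bits=11000100010000
insert 'cat' would touch bits 2 7 11; currently bit2=0, bit7=0, bit11=0
Bits that are 0 among those (would change 0->1): 2 7 11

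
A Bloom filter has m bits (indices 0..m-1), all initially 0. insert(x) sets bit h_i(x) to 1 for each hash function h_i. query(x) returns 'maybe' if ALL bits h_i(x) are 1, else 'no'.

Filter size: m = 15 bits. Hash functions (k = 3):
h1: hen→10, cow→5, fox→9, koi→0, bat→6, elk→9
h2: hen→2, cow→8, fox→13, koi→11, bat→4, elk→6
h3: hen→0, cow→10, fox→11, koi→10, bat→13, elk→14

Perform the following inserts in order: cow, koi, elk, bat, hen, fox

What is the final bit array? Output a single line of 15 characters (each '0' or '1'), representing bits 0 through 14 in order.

Start: bits=000000000000000
After insert 'cow': sets bits 5 8 10 -> bits=000001001010000
After insert 'koi': sets bits 0 10 11 -> bits=100001001011000
After insert 'elk': sets bits 6 9 14 -> bits=100001101111001
After insert 'bat': sets bits 4 6 13 -> bits=100011101111011
After insert 'hen': sets bits 0 2 10 -> bits=101011101111011
After insert 'fox': sets bits 9 11 13 -> bits=101011101111011

Answer: 101011101111011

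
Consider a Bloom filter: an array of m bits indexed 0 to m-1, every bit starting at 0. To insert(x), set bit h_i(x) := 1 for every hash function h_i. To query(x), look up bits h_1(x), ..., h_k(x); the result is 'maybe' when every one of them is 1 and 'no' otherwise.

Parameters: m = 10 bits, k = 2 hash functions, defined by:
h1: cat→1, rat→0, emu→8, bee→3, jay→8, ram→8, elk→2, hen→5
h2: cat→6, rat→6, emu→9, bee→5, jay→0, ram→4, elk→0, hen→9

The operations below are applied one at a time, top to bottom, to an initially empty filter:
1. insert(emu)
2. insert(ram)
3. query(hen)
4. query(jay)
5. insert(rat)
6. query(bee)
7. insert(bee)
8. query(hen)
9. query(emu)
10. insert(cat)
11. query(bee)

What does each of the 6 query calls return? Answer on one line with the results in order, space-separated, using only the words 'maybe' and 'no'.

Start: bits=0000000000
Op 1: insert emu -> sets bits 8 9 -> bits=0000000011
Op 2: insert ram -> sets bits 4 8 -> bits=0000100011
Op 3: query hen -> checks bit5=0, bit9=1 (has a 0) -> no
Op 4: query jay -> checks bit0=0, bit8=1 (has a 0) -> no
Op 5: insert rat -> sets bits 0 6 -> bits=1000101011
Op 6: query bee -> checks bit3=0, bit5=0 (has a 0) -> no
Op 7: insert bee -> sets bits 3 5 -> bits=1001111011
Op 8: query hen -> checks bit5=1, bit9=1 (all 1) -> maybe
Op 9: query emu -> checks bit8=1, bit9=1 (all 1) -> maybe
Op 10: insert cat -> sets bits 1 6 -> bits=1101111011
Op 11: query bee -> checks bit3=1, bit5=1 (all 1) -> maybe
Query results in order: no no no maybe maybe maybe

Answer: no no no maybe maybe maybe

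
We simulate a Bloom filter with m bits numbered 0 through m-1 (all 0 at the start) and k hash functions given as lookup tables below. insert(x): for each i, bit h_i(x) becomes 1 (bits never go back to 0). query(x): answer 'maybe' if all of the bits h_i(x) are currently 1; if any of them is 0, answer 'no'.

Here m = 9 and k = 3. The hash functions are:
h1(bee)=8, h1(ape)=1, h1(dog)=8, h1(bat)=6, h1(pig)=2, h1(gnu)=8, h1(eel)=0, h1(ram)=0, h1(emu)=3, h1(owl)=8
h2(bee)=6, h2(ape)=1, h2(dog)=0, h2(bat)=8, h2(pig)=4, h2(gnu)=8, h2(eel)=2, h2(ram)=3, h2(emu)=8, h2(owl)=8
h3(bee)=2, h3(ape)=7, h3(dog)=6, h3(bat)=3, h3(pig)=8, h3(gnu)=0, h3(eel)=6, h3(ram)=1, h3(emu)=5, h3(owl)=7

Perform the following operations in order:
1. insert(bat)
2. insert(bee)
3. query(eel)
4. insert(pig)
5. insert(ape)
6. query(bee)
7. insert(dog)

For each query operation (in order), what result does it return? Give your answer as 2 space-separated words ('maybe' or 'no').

Start: bits=000000000
Op 1: insert bat -> sets bits 3 6 8 -> bits=000100101
Op 2: insert bee -> sets bits 2 6 8 -> bits=001100101
Op 3: query eel -> checks bit0=0, bit2=1, bit6=1 (has a 0) -> no
Op 4: insert pig -> sets bits 2 4 8 -> bits=001110101
Op 5: insert ape -> sets bits 1 7 -> bits=011110111
Op 6: query bee -> checks bit2=1, bit6=1, bit8=1 (all 1) -> maybe
Op 7: insert dog -> sets bits 0 6 8 -> bits=111110111
Query results in order: no maybe

Answer: no maybe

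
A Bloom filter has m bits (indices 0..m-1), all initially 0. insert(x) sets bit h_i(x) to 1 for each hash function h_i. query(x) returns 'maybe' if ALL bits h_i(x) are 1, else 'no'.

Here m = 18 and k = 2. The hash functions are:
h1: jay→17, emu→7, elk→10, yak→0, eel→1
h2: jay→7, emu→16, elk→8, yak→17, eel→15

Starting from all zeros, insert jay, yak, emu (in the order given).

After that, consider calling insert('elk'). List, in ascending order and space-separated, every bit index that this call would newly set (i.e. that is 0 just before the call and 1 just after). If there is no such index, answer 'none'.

Answer: 8 10

Derivation:
Start: bits=000000000000000000
After insert 'jay': sets bits 7 17 -> bits=000000010000000001
After insert 'yak': sets bits 0 17 -> bits=100000010000000001
After insert 'emu': sets bits 7 16 -> bits=100000010000000011
insert 'elk' would touch bits 8 10; currently bit8=0, bit10=0
Bits that are 0 among those (would change 0->1): 8 10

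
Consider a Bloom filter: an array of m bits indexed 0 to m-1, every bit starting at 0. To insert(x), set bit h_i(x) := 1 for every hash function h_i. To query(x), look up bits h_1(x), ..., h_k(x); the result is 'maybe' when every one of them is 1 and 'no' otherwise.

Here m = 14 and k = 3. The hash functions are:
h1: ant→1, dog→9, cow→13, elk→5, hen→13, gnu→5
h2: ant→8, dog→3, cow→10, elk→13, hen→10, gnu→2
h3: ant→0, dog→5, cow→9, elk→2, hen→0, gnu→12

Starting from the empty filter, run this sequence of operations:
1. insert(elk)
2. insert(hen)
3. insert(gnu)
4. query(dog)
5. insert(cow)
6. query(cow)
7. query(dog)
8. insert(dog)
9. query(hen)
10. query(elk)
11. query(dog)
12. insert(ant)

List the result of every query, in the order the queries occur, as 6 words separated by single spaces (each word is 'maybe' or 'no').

Start: bits=00000000000000
Op 1: insert elk -> sets bits 2 5 13 -> bits=00100100000001
Op 2: insert hen -> sets bits 0 10 13 -> bits=10100100001001
Op 3: insert gnu -> sets bits 2 5 12 -> bits=10100100001011
Op 4: query dog -> checks bit3=0, bit5=1, bit9=0 (has a 0) -> no
Op 5: insert cow -> sets bits 9 10 13 -> bits=10100100011011
Op 6: query cow -> checks bit9=1, bit10=1, bit13=1 (all 1) -> maybe
Op 7: query dog -> checks bit3=0, bit5=1, bit9=1 (has a 0) -> no
Op 8: insert dog -> sets bits 3 5 9 -> bits=10110100011011
Op 9: query hen -> checks bit0=1, bit10=1, bit13=1 (all 1) -> maybe
Op 10: query elk -> checks bit2=1, bit5=1, bit13=1 (all 1) -> maybe
Op 11: query dog -> checks bit3=1, bit5=1, bit9=1 (all 1) -> maybe
Op 12: insert ant -> sets bits 0 1 8 -> bits=11110100111011
Query results in order: no maybe no maybe maybe maybe

Answer: no maybe no maybe maybe maybe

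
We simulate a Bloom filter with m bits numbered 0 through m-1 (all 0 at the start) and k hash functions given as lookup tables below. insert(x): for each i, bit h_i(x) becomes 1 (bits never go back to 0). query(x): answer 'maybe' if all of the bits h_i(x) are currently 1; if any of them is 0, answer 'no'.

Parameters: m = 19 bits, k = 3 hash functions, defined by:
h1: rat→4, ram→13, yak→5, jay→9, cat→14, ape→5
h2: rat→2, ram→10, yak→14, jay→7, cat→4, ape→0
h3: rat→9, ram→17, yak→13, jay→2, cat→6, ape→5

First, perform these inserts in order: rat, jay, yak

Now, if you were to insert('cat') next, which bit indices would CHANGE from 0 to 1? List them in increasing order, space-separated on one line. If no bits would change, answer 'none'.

Start: bits=0000000000000000000
After insert 'rat': sets bits 2 4 9 -> bits=0010100001000000000
After insert 'jay': sets bits 2 7 9 -> bits=0010100101000000000
After insert 'yak': sets bits 5 13 14 -> bits=0010110101000110000
insert 'cat' would touch bits 4 6 14; currently bit4=1, bit6=0, bit14=1
Bits that are 0 among those (would change 0->1): 6

Answer: 6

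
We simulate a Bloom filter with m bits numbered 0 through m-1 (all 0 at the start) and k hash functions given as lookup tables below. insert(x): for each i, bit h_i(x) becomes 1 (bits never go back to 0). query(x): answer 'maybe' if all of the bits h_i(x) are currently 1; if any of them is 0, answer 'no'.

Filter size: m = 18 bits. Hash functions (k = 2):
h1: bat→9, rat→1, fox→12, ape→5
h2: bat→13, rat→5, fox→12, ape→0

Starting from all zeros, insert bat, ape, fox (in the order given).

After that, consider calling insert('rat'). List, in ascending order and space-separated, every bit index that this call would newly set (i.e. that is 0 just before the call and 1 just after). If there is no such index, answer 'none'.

Start: bits=000000000000000000
After insert 'bat': sets bits 9 13 -> bits=000000000100010000
After insert 'ape': sets bits 0 5 -> bits=100001000100010000
After insert 'fox': sets bits 12 -> bits=100001000100110000
insert 'rat' would touch bits 1 5; currently bit1=0, bit5=1
Bits that are 0 among those (would change 0->1): 1

Answer: 1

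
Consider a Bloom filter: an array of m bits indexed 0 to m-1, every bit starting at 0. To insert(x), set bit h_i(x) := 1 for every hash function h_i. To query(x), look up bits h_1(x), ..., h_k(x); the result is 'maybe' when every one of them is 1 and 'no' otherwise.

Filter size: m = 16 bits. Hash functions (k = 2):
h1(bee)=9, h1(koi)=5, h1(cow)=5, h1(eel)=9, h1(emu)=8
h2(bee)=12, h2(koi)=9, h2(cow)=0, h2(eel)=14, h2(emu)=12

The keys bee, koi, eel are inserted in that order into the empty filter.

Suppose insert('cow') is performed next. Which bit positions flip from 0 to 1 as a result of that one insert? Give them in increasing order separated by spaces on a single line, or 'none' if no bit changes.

Answer: 0

Derivation:
Start: bits=0000000000000000
After insert 'bee': sets bits 9 12 -> bits=0000000001001000
After insert 'koi': sets bits 5 9 -> bits=0000010001001000
After insert 'eel': sets bits 9 14 -> bits=0000010001001010
insert 'cow' would touch bits 0 5; currently bit0=0, bit5=1
Bits that are 0 among those (would change 0->1): 0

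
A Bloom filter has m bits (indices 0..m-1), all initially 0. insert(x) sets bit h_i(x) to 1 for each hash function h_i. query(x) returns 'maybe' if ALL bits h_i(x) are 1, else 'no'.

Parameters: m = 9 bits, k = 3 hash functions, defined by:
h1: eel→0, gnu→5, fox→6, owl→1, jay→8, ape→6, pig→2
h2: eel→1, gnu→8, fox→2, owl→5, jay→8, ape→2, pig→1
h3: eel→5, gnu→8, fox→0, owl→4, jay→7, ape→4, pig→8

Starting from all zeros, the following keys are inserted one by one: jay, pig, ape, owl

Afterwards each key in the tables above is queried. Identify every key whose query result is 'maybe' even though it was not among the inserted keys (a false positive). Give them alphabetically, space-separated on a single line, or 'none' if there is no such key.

Start: bits=000000000
After insert 'jay': sets bits 7 8 -> bits=000000011
After insert 'pig': sets bits 1 2 8 -> bits=011000011
After insert 'ape': sets bits 2 4 6 -> bits=011010111
After insert 'owl': sets bits 1 4 5 -> bits=011011111
Not inserted: eel fox gnu — query each against bits=011011111:
query eel: checks bit0=0, bit1=1, bit5=1 (has a 0) -> no => not a false positive
query fox: checks bit0=0, bit2=1, bit6=1 (has a 0) -> no => not a false positive
query gnu: checks bit5=1, bit8=1 (all 1) -> maybe => FALSE POSITIVE
False positives (alphabetical): gnu

Answer: gnu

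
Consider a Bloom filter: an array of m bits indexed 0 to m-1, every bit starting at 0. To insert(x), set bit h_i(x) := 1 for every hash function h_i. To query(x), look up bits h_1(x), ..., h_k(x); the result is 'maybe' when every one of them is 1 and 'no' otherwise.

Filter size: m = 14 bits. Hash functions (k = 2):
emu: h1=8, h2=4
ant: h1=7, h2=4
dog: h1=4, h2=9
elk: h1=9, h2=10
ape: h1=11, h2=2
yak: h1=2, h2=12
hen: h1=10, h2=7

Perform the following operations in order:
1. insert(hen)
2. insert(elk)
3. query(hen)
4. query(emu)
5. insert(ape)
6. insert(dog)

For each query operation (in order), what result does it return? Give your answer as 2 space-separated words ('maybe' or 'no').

Start: bits=00000000000000
Op 1: insert hen -> sets bits 7 10 -> bits=00000001001000
Op 2: insert elk -> sets bits 9 10 -> bits=00000001011000
Op 3: query hen -> checks bit7=1, bit10=1 (all 1) -> maybe
Op 4: query emu -> checks bit4=0, bit8=0 (has a 0) -> no
Op 5: insert ape -> sets bits 2 11 -> bits=00100001011100
Op 6: insert dog -> sets bits 4 9 -> bits=00101001011100
Query results in order: maybe no

Answer: maybe no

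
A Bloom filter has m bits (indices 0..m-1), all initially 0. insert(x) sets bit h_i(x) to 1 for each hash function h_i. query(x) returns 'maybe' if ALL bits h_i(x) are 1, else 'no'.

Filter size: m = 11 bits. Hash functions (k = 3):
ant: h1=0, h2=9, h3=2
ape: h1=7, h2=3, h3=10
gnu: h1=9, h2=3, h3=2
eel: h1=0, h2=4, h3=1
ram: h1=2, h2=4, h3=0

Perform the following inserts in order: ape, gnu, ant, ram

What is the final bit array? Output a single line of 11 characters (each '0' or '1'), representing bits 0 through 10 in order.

Answer: 10111001011

Derivation:
Start: bits=00000000000
After insert 'ape': sets bits 3 7 10 -> bits=00010001001
After insert 'gnu': sets bits 2 3 9 -> bits=00110001011
After insert 'ant': sets bits 0 2 9 -> bits=10110001011
After insert 'ram': sets bits 0 2 4 -> bits=10111001011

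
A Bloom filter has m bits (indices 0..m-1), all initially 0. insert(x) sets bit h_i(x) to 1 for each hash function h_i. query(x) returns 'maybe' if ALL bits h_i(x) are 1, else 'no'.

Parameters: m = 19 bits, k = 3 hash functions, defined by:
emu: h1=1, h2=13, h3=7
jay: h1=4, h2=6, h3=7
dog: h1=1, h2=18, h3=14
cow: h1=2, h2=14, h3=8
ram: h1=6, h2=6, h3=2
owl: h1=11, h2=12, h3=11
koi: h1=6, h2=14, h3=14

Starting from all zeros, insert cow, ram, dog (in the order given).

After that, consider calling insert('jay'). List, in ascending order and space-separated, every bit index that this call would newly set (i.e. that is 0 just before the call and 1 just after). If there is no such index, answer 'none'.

Start: bits=0000000000000000000
After insert 'cow': sets bits 2 8 14 -> bits=0010000010000010000
After insert 'ram': sets bits 2 6 -> bits=0010001010000010000
After insert 'dog': sets bits 1 14 18 -> bits=0110001010000010001
insert 'jay' would touch bits 4 6 7; currently bit4=0, bit6=1, bit7=0
Bits that are 0 among those (would change 0->1): 4 7

Answer: 4 7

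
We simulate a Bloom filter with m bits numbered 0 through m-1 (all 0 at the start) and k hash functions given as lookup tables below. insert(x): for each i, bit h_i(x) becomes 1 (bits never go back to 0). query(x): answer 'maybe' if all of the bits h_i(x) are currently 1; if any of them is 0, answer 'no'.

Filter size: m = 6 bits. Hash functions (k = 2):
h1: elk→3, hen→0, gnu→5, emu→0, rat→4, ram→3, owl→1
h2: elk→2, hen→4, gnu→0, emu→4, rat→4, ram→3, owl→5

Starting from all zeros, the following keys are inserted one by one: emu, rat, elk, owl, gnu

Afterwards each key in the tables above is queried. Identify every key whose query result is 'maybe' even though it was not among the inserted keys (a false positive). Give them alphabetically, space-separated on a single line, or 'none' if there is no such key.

Start: bits=000000
After insert 'emu': sets bits 0 4 -> bits=100010
After insert 'rat': sets bits 4 -> bits=100010
After insert 'elk': sets bits 2 3 -> bits=101110
After insert 'owl': sets bits 1 5 -> bits=111111
After insert 'gnu': sets bits 0 5 -> bits=111111
Not inserted: hen ram — query each against bits=111111:
query hen: checks bit0=1, bit4=1 (all 1) -> maybe => FALSE POSITIVE
query ram: checks bit3=1 (all 1) -> maybe => FALSE POSITIVE
False positives (alphabetical): hen ram

Answer: hen ram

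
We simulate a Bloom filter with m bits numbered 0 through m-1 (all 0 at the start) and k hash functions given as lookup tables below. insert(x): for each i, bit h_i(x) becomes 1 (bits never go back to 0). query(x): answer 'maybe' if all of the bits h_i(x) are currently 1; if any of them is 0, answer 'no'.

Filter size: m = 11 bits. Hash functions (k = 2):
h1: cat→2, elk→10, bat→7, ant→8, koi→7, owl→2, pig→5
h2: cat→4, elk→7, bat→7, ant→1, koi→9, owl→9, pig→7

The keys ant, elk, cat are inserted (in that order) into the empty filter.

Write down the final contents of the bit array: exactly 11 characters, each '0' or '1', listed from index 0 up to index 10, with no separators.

Answer: 01101001101

Derivation:
Start: bits=00000000000
After insert 'ant': sets bits 1 8 -> bits=01000000100
After insert 'elk': sets bits 7 10 -> bits=01000001101
After insert 'cat': sets bits 2 4 -> bits=01101001101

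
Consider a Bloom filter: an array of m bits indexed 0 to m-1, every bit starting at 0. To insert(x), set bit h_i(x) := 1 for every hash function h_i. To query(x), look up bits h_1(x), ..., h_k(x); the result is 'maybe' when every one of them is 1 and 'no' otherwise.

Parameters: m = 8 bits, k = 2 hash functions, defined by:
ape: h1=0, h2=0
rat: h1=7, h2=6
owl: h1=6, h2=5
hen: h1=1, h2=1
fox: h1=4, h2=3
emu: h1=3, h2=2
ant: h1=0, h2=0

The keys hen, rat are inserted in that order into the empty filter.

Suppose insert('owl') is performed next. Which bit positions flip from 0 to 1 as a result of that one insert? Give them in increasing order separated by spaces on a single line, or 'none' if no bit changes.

Answer: 5

Derivation:
Start: bits=00000000
After insert 'hen': sets bits 1 -> bits=01000000
After insert 'rat': sets bits 6 7 -> bits=01000011
insert 'owl' would touch bits 5 6; currently bit5=0, bit6=1
Bits that are 0 among those (would change 0->1): 5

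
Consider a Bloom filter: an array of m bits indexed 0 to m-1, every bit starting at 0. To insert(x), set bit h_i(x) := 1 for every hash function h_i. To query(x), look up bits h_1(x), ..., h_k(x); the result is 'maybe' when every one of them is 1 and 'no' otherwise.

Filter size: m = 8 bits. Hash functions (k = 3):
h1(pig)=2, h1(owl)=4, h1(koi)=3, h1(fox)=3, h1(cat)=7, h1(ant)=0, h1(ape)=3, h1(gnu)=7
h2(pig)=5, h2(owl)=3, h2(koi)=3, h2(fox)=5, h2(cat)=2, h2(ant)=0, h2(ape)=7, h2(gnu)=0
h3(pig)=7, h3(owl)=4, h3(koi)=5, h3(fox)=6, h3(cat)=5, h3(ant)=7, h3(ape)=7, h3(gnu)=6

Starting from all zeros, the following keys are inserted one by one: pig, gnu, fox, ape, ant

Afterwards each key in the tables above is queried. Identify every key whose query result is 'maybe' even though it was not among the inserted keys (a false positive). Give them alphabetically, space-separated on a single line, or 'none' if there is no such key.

Answer: cat koi

Derivation:
Start: bits=00000000
After insert 'pig': sets bits 2 5 7 -> bits=00100101
After insert 'gnu': sets bits 0 6 7 -> bits=10100111
After insert 'fox': sets bits 3 5 6 -> bits=10110111
After insert 'ape': sets bits 3 7 -> bits=10110111
After insert 'ant': sets bits 0 7 -> bits=10110111
Not inserted: cat koi owl — query each against bits=10110111:
query cat: checks bit2=1, bit5=1, bit7=1 (all 1) -> maybe => FALSE POSITIVE
query koi: checks bit3=1, bit5=1 (all 1) -> maybe => FALSE POSITIVE
query owl: checks bit3=1, bit4=0 (has a 0) -> no => not a false positive
False positives (alphabetical): cat koi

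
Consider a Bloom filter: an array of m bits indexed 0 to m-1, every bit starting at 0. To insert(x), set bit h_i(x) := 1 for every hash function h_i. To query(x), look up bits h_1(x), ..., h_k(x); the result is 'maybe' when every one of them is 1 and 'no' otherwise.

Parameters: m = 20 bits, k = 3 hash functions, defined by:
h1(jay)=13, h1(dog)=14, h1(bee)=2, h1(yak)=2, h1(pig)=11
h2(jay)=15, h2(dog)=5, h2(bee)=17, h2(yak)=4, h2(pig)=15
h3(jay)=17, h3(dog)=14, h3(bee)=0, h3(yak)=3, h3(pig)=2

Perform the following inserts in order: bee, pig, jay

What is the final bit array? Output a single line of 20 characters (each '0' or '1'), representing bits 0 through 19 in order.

Answer: 10100000000101010100

Derivation:
Start: bits=00000000000000000000
After insert 'bee': sets bits 0 2 17 -> bits=10100000000000000100
After insert 'pig': sets bits 2 11 15 -> bits=10100000000100010100
After insert 'jay': sets bits 13 15 17 -> bits=10100000000101010100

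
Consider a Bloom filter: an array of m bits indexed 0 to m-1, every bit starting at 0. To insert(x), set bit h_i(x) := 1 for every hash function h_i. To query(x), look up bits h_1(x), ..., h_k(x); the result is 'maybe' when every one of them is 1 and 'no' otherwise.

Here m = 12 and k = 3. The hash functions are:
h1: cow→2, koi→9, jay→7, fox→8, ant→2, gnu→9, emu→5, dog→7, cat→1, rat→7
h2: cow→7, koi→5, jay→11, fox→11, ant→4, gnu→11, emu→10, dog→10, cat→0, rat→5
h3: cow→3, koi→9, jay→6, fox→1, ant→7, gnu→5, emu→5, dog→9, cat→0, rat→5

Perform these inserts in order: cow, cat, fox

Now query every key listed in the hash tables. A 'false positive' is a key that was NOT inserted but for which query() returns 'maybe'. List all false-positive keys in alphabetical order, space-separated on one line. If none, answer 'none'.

Start: bits=000000000000
After insert 'cow': sets bits 2 3 7 -> bits=001100010000
After insert 'cat': sets bits 0 1 -> bits=111100010000
After insert 'fox': sets bits 1 8 11 -> bits=111100011001
Not inserted: ant dog emu gnu jay koi rat — query each against bits=111100011001:
query ant: checks bit2=1, bit4=0, bit7=1 (has a 0) -> no => not a false positive
query dog: checks bit7=1, bit9=0, bit10=0 (has a 0) -> no => not a false positive
query emu: checks bit5=0, bit10=0 (has a 0) -> no => not a false positive
query gnu: checks bit5=0, bit9=0, bit11=1 (has a 0) -> no => not a false positive
query jay: checks bit6=0, bit7=1, bit11=1 (has a 0) -> no => not a false positive
query koi: checks bit5=0, bit9=0 (has a 0) -> no => not a false positive
query rat: checks bit5=0, bit7=1 (has a 0) -> no => not a false positive
False positives (alphabetical): none

Answer: none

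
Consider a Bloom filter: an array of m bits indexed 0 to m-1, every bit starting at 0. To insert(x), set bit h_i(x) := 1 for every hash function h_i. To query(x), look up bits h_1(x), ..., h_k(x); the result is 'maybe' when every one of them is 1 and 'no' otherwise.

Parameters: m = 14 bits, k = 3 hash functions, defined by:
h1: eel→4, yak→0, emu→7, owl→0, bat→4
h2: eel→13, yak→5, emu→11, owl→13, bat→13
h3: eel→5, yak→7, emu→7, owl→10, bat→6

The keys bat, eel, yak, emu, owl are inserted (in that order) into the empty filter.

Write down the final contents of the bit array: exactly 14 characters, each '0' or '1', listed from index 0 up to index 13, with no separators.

Start: bits=00000000000000
After insert 'bat': sets bits 4 6 13 -> bits=00001010000001
After insert 'eel': sets bits 4 5 13 -> bits=00001110000001
After insert 'yak': sets bits 0 5 7 -> bits=10001111000001
After insert 'emu': sets bits 7 11 -> bits=10001111000101
After insert 'owl': sets bits 0 10 13 -> bits=10001111001101

Answer: 10001111001101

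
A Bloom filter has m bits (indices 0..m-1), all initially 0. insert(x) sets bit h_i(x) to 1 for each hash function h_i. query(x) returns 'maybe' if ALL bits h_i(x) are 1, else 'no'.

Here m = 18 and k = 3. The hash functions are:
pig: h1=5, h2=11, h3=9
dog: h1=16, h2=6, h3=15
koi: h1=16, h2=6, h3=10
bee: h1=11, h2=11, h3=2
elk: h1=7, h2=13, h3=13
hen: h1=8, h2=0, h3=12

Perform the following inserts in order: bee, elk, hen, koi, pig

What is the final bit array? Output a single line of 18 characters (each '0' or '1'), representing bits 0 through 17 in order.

Answer: 101001111111110010

Derivation:
Start: bits=000000000000000000
After insert 'bee': sets bits 2 11 -> bits=001000000001000000
After insert 'elk': sets bits 7 13 -> bits=001000010001010000
After insert 'hen': sets bits 0 8 12 -> bits=101000011001110000
After insert 'koi': sets bits 6 10 16 -> bits=101000111011110010
After insert 'pig': sets bits 5 9 11 -> bits=101001111111110010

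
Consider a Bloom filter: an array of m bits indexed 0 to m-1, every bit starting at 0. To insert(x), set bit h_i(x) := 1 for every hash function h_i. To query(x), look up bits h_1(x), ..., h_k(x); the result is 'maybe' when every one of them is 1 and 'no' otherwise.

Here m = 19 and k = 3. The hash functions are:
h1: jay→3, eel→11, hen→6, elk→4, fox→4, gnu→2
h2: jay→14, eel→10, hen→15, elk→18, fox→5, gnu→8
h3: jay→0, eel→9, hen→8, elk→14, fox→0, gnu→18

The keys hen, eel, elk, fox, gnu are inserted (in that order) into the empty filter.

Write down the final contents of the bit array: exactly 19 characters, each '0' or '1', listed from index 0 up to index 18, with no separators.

Answer: 1010111011110011001

Derivation:
Start: bits=0000000000000000000
After insert 'hen': sets bits 6 8 15 -> bits=0000001010000001000
After insert 'eel': sets bits 9 10 11 -> bits=0000001011110001000
After insert 'elk': sets bits 4 14 18 -> bits=0000101011110011001
After insert 'fox': sets bits 0 4 5 -> bits=1000111011110011001
After insert 'gnu': sets bits 2 8 18 -> bits=1010111011110011001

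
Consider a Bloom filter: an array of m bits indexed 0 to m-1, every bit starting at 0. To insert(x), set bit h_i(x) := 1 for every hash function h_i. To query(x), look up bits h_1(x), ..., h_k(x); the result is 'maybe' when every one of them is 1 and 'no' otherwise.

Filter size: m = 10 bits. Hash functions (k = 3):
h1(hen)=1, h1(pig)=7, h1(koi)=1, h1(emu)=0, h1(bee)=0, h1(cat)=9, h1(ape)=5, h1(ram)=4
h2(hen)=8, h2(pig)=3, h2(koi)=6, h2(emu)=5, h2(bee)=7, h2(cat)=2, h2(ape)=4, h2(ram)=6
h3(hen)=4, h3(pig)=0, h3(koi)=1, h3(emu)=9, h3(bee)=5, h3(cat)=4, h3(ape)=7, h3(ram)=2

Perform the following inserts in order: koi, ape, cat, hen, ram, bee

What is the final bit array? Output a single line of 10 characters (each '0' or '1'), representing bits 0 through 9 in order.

Start: bits=0000000000
After insert 'koi': sets bits 1 6 -> bits=0100001000
After insert 'ape': sets bits 4 5 7 -> bits=0100111100
After insert 'cat': sets bits 2 4 9 -> bits=0110111101
After insert 'hen': sets bits 1 4 8 -> bits=0110111111
After insert 'ram': sets bits 2 4 6 -> bits=0110111111
After insert 'bee': sets bits 0 5 7 -> bits=1110111111

Answer: 1110111111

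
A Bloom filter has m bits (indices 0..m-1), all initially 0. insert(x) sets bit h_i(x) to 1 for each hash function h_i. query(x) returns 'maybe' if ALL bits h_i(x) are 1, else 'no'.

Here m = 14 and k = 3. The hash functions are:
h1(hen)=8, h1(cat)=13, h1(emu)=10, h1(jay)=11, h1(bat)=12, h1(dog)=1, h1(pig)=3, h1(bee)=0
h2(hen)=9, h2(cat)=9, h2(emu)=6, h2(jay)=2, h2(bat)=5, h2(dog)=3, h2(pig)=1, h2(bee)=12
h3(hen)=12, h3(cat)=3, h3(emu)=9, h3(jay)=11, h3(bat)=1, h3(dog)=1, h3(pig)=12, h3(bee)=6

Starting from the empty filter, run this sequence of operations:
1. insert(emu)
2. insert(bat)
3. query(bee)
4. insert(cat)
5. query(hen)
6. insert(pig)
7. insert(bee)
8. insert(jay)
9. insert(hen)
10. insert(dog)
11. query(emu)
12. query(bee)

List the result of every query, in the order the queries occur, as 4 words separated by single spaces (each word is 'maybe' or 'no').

Answer: no no maybe maybe

Derivation:
Start: bits=00000000000000
Op 1: insert emu -> sets bits 6 9 10 -> bits=00000010011000
Op 2: insert bat -> sets bits 1 5 12 -> bits=01000110011010
Op 3: query bee -> checks bit0=0, bit6=1, bit12=1 (has a 0) -> no
Op 4: insert cat -> sets bits 3 9 13 -> bits=01010110011011
Op 5: query hen -> checks bit8=0, bit9=1, bit12=1 (has a 0) -> no
Op 6: insert pig -> sets bits 1 3 12 -> bits=01010110011011
Op 7: insert bee -> sets bits 0 6 12 -> bits=11010110011011
Op 8: insert jay -> sets bits 2 11 -> bits=11110110011111
Op 9: insert hen -> sets bits 8 9 12 -> bits=11110110111111
Op 10: insert dog -> sets bits 1 3 -> bits=11110110111111
Op 11: query emu -> checks bit6=1, bit9=1, bit10=1 (all 1) -> maybe
Op 12: query bee -> checks bit0=1, bit6=1, bit12=1 (all 1) -> maybe
Query results in order: no no maybe maybe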